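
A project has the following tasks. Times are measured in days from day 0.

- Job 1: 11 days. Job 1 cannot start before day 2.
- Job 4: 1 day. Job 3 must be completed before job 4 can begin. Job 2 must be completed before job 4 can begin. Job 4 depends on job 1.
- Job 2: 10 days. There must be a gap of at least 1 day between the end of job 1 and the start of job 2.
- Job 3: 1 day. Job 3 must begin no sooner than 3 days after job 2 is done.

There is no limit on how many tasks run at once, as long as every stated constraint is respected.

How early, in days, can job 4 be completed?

Job 1 cannot begin until its own release at day 2. It runs from day 2 to 2 + 11 = day 13.
After job 1 (finishes day 13, plus 1-day gap → day 14), job 2 can start at day 14 and finishes at day 24.
Job 3 waits on job 2 (finishes day 24, plus 3-day gap → day 27), so it starts at day 27 and finishes at 27 + 1 = day 28.
For job 4: job 3 (finishes day 28); job 2 (finishes day 24); job 1 (finishes day 13). Taking the maximum gives a start of day 28, and it finishes at 28 + 1 = day 29.

29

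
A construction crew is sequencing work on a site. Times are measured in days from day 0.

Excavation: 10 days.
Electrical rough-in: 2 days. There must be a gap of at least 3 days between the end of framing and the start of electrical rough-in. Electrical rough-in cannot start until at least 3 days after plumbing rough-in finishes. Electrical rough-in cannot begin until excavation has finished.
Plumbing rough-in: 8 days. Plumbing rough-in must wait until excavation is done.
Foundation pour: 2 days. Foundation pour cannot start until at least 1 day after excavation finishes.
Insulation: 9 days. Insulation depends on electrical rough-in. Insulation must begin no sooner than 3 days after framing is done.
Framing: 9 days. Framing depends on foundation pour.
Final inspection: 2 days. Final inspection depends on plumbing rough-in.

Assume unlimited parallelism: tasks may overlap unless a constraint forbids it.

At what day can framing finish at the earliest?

22

Nothing blocks excavation, so it runs from day 0 to day 10.
Foundation pour cannot begin until excavation (finishes day 10, plus 1-day gap → day 11). It runs from day 11 to 11 + 2 = day 13.
After foundation pour (finishes day 13), framing can start at day 13 and finishes at day 22.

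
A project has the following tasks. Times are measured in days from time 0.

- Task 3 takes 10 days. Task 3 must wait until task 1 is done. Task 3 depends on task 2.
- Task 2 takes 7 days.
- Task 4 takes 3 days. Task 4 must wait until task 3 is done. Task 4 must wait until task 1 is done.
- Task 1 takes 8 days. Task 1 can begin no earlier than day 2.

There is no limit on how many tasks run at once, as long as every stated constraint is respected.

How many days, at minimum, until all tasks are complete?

Task 2 can start immediately at day 0; it finishes at day 7.
Task 1 waits on its own release at day 2, so it starts at day 2 and finishes at 2 + 8 = day 10.
For task 3: task 1 (finishes day 10); task 2 (finishes day 7). Taking the maximum gives a start of day 10, and it finishes at 10 + 10 = day 20.
Task 4 has to wait for task 3 (finishes day 20); task 1 (finishes day 10). The latest of these is day 20, so task 4 runs day 20 to 20 + 3 = day 23.
All tasks are finished once the last one completes. Finish times: Task 1 at 10, Task 2 at 7, Task 3 at 20, Task 4 at 23. The latest is day 23.

23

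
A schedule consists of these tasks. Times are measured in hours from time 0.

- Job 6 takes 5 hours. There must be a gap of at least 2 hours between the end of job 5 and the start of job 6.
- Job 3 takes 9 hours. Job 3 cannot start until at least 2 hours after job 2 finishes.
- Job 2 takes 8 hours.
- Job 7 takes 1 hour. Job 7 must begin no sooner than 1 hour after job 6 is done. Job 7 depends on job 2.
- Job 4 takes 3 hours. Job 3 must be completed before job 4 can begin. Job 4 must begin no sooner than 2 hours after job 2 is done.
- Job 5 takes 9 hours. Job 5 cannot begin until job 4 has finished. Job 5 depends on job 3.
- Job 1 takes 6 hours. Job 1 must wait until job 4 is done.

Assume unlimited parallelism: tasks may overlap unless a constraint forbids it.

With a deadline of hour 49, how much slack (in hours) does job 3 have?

9

Job 2 has no prerequisites, so it starts at hour 0 and finishes at hour 8.
After job 2 (finishes hour 8, plus 2-hour gap → hour 10), job 3 can start at hour 10 and finishes at hour 19.

Working backward from the deadline:
Job 1 has no dependents, so it just needs to finish by hour 49. Starting by 49 − 6 = hour 43 achieves that.
Nothing follows job 7; the deadline of hour 49 is its only limit. It must start by 49 − 1 = hour 48.
Since job 7 (must start by hour 48, minus 1-hour gap → hour 47) depends on it, job 6 must finish by hour 47. Backing off its 5-hour duration gives a latest start of hour 42.
Since job 6 (must start by hour 42, minus 2-hour gap → hour 40) depends on it, job 5 must finish by hour 40. Backing off its 9-hour duration gives a latest start of hour 31.
For job 4: job 1 (must start by hour 43); job 5 (must start by hour 31). The most restrictive is hour 31; with a 3-hour duration, job 4 must start by hour 28.
Job 3 feeds job 4 (must start by hour 28); job 5 (must start by hour 31). Taking the minimum, job 3 must finish by hour 28 and start by 28 − 9 = hour 19.
So job 3 can start as early as hour 10 and as late as hour 19, giving 19 − 10 = 9 hours of slack.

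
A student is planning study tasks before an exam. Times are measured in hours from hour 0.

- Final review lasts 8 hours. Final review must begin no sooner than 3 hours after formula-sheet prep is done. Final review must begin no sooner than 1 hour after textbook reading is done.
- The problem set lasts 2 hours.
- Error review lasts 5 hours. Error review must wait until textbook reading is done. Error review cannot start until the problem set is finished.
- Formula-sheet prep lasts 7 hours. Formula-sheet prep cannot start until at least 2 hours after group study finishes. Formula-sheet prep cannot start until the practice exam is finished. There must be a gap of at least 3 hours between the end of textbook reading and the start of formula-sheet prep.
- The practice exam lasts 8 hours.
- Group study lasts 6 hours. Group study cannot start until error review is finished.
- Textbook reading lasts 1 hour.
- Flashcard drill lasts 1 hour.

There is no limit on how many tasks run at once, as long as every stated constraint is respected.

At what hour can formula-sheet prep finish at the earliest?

The practice exam has no prerequisites, so it starts at hour 0 and finishes at hour 8.
The problem set can start immediately at hour 0; it finishes at hour 2.
Nothing blocks textbook reading, so it runs from hour 0 to hour 1.
Error review cannot start until textbook reading (finishes hour 1); the problem set (finishes hour 2). The controlling bound is hour 2, so error review finishes at 2 + 5 = hour 7.
Group study cannot begin until error review (finishes hour 7). It runs from hour 7 to 7 + 6 = hour 13.
For formula-sheet prep: group study (finishes hour 13, plus 2-hour gap → hour 15); the practice exam (finishes hour 8); textbook reading (finishes hour 1, plus 3-hour gap → hour 4). Taking the maximum gives a start of hour 15, and it finishes at 15 + 7 = hour 22.

22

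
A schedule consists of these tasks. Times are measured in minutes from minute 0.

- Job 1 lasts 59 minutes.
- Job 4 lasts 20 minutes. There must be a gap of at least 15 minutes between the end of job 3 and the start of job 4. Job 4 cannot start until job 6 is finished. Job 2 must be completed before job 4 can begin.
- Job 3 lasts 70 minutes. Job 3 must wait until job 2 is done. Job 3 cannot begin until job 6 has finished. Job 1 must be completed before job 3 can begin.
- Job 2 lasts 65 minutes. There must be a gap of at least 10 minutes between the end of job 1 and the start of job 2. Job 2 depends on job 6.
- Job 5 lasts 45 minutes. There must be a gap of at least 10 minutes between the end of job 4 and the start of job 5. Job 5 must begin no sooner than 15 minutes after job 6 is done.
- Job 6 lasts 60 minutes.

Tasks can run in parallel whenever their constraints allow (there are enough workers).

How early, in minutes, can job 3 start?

134

Nothing blocks job 6, so it runs from minute 0 to minute 60.
Job 1 can start immediately at minute 0; it finishes at minute 59.
For job 2: job 1 (finishes minute 59, plus 10-minute gap → minute 69); job 6 (finishes minute 60). Taking the maximum gives a start of minute 69, and it finishes at 69 + 65 = minute 134.
Job 3 waits on job 2 (finishes minute 134); job 6 (finishes minute 60); job 1 (finishes minute 59). The latest of these is minute 134, which is the earliest job 3 can start.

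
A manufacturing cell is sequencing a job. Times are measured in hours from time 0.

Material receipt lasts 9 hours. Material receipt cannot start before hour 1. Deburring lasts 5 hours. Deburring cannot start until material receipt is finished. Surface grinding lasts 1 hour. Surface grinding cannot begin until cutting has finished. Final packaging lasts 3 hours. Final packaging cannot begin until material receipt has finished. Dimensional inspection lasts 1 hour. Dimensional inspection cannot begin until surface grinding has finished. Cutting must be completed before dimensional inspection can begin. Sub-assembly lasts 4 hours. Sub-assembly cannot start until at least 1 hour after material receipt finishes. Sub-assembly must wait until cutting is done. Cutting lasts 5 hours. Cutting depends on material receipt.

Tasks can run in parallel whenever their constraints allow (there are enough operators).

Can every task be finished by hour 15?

Material receipt waits on its own release at hour 1, so it starts at hour 1 and finishes at 1 + 9 = hour 10.
Final packaging waits on material receipt (finishes hour 10), so it starts at hour 10 and finishes at 10 + 3 = hour 13.
Deburring cannot begin until material receipt (finishes hour 10). It runs from hour 10 to 10 + 5 = hour 15.
After material receipt (finishes hour 10), cutting can start at hour 10 and finishes at hour 15.
For sub-assembly: material receipt (finishes hour 10, plus 1-hour gap → hour 11); cutting (finishes hour 15). Taking the maximum gives a start of hour 15, and it finishes at 15 + 4 = hour 19.
Surface grinding waits on cutting (finishes hour 15), so it starts at hour 15 and finishes at 15 + 1 = hour 16.
Dimensional inspection cannot start until surface grinding (finishes hour 16); cutting (finishes hour 15). The controlling bound is hour 16, so dimensional inspection finishes at 16 + 1 = hour 17.
The earliest everything can be done is hour 19, which is after the deadline of 15, so it is not possible.

No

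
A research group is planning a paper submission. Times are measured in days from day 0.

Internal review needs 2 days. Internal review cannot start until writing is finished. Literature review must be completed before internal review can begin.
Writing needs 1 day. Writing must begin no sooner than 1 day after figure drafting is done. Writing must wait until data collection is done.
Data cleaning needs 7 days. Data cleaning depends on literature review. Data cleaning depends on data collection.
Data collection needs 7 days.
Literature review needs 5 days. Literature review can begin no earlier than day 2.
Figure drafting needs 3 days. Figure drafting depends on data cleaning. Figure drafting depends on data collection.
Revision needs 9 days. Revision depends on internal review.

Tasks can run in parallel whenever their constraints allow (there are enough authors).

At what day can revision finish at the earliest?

30

Data collection has no prerequisites, so it starts at day 0 and finishes at day 7.
Literature review cannot begin until its own release at day 2. It runs from day 2 to 2 + 5 = day 7.
Data cleaning cannot start until literature review (finishes day 7); data collection (finishes day 7). The controlling bound is day 7, so data cleaning finishes at 7 + 7 = day 14.
For figure drafting: data cleaning (finishes day 14); data collection (finishes day 7). Taking the maximum gives a start of day 14, and it finishes at 14 + 3 = day 17.
Writing needs all of figure drafting (finishes day 17, plus 1-day gap → day 18); data collection (finishes day 7). That puts its earliest start at day 18; it finishes at 18 + 1 = day 19.
Internal review has to wait for writing (finishes day 19); literature review (finishes day 7). The latest of these is day 19, so internal review runs day 19 to 19 + 2 = day 21.
Revision waits on internal review (finishes day 21), so it starts at day 21 and finishes at 21 + 9 = day 30.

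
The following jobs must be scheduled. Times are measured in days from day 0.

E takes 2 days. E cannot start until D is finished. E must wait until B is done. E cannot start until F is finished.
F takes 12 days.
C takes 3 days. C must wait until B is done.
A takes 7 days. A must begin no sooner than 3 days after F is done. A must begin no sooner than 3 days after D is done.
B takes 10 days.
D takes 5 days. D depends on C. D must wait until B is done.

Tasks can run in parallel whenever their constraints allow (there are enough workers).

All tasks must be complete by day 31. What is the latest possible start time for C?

13

A has no dependents, so it just needs to finish by day 31. Starting by 31 − 7 = day 24 achieves that.
E must finish by day 31; it takes 2 days, so it must start by 31 − 2 = day 29.
D has several dependents: A (must start by day 24, minus 3-day gap → day 21); E (must start by day 29). The earliest of those limits is day 21, so D must start by 21 − 5 = day 16.
C must finish before D (must start by day 16). With a 3-day duration, C must start by 16 − 3 = day 13.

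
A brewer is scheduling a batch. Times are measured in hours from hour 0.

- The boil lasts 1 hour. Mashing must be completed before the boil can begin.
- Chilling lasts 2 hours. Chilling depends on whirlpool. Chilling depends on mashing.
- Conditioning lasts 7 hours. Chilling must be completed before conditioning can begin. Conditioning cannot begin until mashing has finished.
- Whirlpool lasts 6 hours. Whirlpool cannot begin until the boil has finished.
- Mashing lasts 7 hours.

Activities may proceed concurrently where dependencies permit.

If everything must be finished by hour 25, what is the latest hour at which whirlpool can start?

10

To finish by hour 25, conditioning (duration 7) must start no later than hour 18.
Chilling must finish before conditioning (must start by hour 18). With a 2-hour duration, chilling must start by 18 − 2 = hour 16.
Whirlpool must finish before chilling (must start by hour 16). With a 6-hour duration, whirlpool must start by 16 − 6 = hour 10.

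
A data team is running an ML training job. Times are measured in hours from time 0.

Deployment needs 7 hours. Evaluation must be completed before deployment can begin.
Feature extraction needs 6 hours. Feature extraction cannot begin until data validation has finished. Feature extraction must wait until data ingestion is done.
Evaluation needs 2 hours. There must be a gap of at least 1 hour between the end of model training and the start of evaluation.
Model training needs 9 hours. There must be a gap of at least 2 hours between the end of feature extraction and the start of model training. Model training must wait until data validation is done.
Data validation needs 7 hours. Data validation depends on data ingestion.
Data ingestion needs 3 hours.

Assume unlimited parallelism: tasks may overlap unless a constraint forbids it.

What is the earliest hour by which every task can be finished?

37

Nothing blocks data ingestion, so it runs from hour 0 to hour 3.
Data validation waits on data ingestion (finishes hour 3), so it starts at hour 3 and finishes at 3 + 7 = hour 10.
Feature extraction has to wait for data validation (finishes hour 10); data ingestion (finishes hour 3). The latest of these is hour 10, so feature extraction runs hour 10 to 10 + 6 = hour 16.
Model training has to wait for feature extraction (finishes hour 16, plus 2-hour gap → hour 18); data validation (finishes hour 10). The latest of these is hour 18, so model training runs hour 18 to 18 + 9 = hour 27.
Evaluation waits on model training (finishes hour 27, plus 1-hour gap → hour 28), so it starts at hour 28 and finishes at 28 + 2 = hour 30.
After evaluation (finishes hour 30), deployment can start at hour 30 and finishes at hour 37.
All tasks are finished once the last one completes. Finish times: Data ingestion at 3, Data validation at 10, Feature extraction at 16, Model training at 27, Evaluation at 30, Deployment at 37. The latest is hour 37.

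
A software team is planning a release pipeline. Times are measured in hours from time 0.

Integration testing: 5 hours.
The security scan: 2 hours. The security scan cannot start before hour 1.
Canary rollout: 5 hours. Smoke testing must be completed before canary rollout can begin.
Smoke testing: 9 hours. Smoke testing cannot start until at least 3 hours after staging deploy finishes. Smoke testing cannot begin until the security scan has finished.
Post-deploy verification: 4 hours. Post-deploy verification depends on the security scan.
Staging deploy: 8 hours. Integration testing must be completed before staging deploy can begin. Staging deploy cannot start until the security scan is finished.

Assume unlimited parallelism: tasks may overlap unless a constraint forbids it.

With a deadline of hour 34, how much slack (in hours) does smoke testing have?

4

After its own release at hour 1, the security scan can start at hour 1 and finishes at hour 3.
Integration testing can start immediately at hour 0; it finishes at hour 5.
For staging deploy: integration testing (finishes hour 5); the security scan (finishes hour 3). Taking the maximum gives a start of hour 5, and it finishes at 5 + 8 = hour 13.
Smoke testing has to wait for staging deploy (finishes hour 13, plus 3-hour gap → hour 16); the security scan (finishes hour 3). The latest of these is hour 16, so smoke testing runs hour 16 to 16 + 9 = hour 25.

Working backward from the deadline:
Canary rollout has no dependents, so it just needs to finish by hour 34. Starting by 34 − 5 = hour 29 achieves that.
Since canary rollout (must start by hour 29) depends on it, smoke testing must finish by hour 29. Backing off its 9-hour duration gives a latest start of hour 20.
So smoke testing can start as early as hour 16 and as late as hour 20, giving 20 − 16 = 4 hours of slack.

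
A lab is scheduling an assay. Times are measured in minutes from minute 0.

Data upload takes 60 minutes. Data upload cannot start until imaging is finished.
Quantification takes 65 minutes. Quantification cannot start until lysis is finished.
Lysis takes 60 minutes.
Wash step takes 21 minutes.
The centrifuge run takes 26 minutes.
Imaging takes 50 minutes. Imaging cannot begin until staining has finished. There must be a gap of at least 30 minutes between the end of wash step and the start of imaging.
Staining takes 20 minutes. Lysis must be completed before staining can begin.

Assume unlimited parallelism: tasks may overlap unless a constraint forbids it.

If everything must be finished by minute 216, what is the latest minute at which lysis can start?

26

Data upload must finish by minute 216; it takes 60 minutes, so it must start by 216 − 60 = minute 156.
Since data upload (must start by minute 156) depends on it, imaging must finish by minute 156. Backing off its 50-minute duration gives a latest start of minute 106.
Staining must finish before imaging (must start by minute 106). With a 20-minute duration, staining must start by 106 − 20 = minute 86.
Quantification must finish by minute 216; it takes 65 minutes, so it must start by 216 − 65 = minute 151.
For lysis: staining (must start by minute 86); quantification (must start by minute 151). The most restrictive is minute 86; with a 60-minute duration, lysis must start by minute 26.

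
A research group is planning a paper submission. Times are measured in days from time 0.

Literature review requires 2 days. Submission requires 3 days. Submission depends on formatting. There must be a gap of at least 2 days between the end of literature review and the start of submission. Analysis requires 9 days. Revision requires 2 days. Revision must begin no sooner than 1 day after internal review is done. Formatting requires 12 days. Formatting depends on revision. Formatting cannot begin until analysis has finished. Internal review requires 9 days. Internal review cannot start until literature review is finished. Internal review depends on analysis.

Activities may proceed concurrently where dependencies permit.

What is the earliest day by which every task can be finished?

Nothing blocks analysis, so it runs from day 0 to day 9.
Literature review can start immediately at day 0; it finishes at day 2.
Internal review needs all of literature review (finishes day 2); analysis (finishes day 9). That puts its earliest start at day 9; it finishes at 9 + 9 = day 18.
Revision waits on internal review (finishes day 18, plus 1-day gap → day 19), so it starts at day 19 and finishes at 19 + 2 = day 21.
Formatting has to wait for revision (finishes day 21); analysis (finishes day 9). The latest of these is day 21, so formatting runs day 21 to 21 + 12 = day 33.
Submission has to wait for formatting (finishes day 33); literature review (finishes day 2, plus 2-day gap → day 4). The latest of these is day 33, so submission runs day 33 to 33 + 3 = day 36.
All tasks are finished once the last one completes. Finish times: Literature review at 2, Analysis at 9, Internal review at 18, Revision at 21, Formatting at 33, Submission at 36. The latest is day 36.

36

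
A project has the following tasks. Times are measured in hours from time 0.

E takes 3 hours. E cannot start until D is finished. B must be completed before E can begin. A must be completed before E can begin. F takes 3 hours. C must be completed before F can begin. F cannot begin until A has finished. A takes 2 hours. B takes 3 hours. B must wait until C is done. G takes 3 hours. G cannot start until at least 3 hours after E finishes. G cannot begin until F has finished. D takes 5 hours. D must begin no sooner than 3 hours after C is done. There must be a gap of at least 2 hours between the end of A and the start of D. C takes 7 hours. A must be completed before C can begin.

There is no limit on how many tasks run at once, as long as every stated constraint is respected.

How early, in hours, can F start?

9

Nothing blocks A, so it runs from hour 0 to hour 2.
After A (finishes hour 2), C can start at hour 2 and finishes at hour 9.
F waits on C (finishes hour 9); A (finishes hour 2). The latest of these is hour 9, which is the earliest F can start.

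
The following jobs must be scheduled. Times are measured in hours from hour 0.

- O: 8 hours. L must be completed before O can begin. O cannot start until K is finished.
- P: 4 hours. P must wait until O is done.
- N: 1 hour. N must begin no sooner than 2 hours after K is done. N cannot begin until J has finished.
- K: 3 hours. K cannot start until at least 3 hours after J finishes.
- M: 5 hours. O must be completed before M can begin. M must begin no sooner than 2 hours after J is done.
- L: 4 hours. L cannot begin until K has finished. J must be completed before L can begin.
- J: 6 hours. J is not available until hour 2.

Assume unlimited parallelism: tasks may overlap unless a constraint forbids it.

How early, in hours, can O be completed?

After its own release at hour 2, J can start at hour 2 and finishes at hour 8.
After J (finishes hour 8, plus 3-hour gap → hour 11), K can start at hour 11 and finishes at hour 14.
L needs all of K (finishes hour 14); J (finishes hour 8). That puts its earliest start at hour 14; it finishes at 14 + 4 = hour 18.
O cannot start until L (finishes hour 18); K (finishes hour 14). The controlling bound is hour 18, so O finishes at 18 + 8 = hour 26.

26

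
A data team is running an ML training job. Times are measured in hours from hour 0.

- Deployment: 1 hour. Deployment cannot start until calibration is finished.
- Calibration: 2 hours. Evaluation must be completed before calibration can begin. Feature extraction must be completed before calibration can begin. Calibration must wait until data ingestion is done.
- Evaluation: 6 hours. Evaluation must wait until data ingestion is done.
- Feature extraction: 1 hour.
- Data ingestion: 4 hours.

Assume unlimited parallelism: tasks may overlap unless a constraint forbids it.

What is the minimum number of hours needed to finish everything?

Nothing blocks feature extraction, so it runs from hour 0 to hour 1.
Data ingestion has no prerequisites, so it starts at hour 0 and finishes at hour 4.
After data ingestion (finishes hour 4), evaluation can start at hour 4 and finishes at hour 10.
For calibration: evaluation (finishes hour 10); feature extraction (finishes hour 1); data ingestion (finishes hour 4). Taking the maximum gives a start of hour 10, and it finishes at 10 + 2 = hour 12.
Deployment cannot begin until calibration (finishes hour 12). It runs from hour 12 to 12 + 1 = hour 13.
All tasks are finished once the last one completes. Finish times: Data ingestion at 4, Feature extraction at 1, Evaluation at 10, Calibration at 12, Deployment at 13. The latest is hour 13.

13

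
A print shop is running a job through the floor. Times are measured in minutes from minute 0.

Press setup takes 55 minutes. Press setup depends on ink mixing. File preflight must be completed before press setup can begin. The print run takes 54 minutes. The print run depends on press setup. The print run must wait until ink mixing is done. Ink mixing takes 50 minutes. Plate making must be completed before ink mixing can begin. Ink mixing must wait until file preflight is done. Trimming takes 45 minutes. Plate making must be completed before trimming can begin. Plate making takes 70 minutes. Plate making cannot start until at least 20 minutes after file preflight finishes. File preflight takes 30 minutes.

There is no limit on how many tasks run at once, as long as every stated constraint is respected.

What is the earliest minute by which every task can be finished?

Nothing blocks file preflight, so it runs from minute 0 to minute 30.
After file preflight (finishes minute 30, plus 20-minute gap → minute 50), plate making can start at minute 50 and finishes at minute 120.
Trimming cannot begin until plate making (finishes minute 120). It runs from minute 120 to 120 + 45 = minute 165.
Ink mixing cannot start until plate making (finishes minute 120); file preflight (finishes minute 30). The controlling bound is minute 120, so ink mixing finishes at 120 + 50 = minute 170.
Press setup has to wait for ink mixing (finishes minute 170); file preflight (finishes minute 30). The latest of these is minute 170, so press setup runs minute 170 to 170 + 55 = minute 225.
The print run has to wait for press setup (finishes minute 225); ink mixing (finishes minute 170). The latest of these is minute 225, so the print run runs minute 225 to 225 + 54 = minute 279.
All tasks are finished once the last one completes. Finish times: File preflight at 30, Plate making at 120, Ink mixing at 170, Press setup at 225, The print run at 279, Trimming at 165. The latest is minute 279.

279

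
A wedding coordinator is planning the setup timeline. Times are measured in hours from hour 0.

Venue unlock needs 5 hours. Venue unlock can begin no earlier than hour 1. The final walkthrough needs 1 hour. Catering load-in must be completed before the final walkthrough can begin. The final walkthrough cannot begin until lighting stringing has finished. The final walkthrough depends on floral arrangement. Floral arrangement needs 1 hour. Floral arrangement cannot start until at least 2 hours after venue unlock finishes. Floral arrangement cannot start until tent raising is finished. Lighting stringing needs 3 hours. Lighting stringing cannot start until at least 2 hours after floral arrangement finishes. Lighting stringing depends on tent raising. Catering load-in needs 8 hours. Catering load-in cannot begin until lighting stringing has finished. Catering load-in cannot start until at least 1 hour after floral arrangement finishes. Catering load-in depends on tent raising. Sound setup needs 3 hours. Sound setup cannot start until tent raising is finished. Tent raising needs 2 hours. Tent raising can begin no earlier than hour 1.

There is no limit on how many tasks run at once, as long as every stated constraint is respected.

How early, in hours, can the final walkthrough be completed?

Tent raising cannot begin until its own release at hour 1. It runs from hour 1 to 1 + 2 = hour 3.
Venue unlock cannot begin until its own release at hour 1. It runs from hour 1 to 1 + 5 = hour 6.
Floral arrangement has to wait for venue unlock (finishes hour 6, plus 2-hour gap → hour 8); tent raising (finishes hour 3). The latest of these is hour 8, so floral arrangement runs hour 8 to 8 + 1 = hour 9.
Lighting stringing has to wait for floral arrangement (finishes hour 9, plus 2-hour gap → hour 11); tent raising (finishes hour 3). The latest of these is hour 11, so lighting stringing runs hour 11 to 11 + 3 = hour 14.
Catering load-in needs all of lighting stringing (finishes hour 14); floral arrangement (finishes hour 9, plus 1-hour gap → hour 10); tent raising (finishes hour 3). That puts its earliest start at hour 14; it finishes at 14 + 8 = hour 22.
The final walkthrough has to wait for catering load-in (finishes hour 22); lighting stringing (finishes hour 14); floral arrangement (finishes hour 9). The latest of these is hour 22, so the final walkthrough runs hour 22 to 22 + 1 = hour 23.

23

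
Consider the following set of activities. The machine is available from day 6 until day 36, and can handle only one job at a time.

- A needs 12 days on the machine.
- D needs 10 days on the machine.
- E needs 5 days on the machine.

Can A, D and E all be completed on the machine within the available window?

Yes

The machine window is 36 − 6 = 30 days.
Running back to back, the jobs need 12 + 10 + 5 = 27 days on the machine.
Since 27 ≤ 30, they fit within the window.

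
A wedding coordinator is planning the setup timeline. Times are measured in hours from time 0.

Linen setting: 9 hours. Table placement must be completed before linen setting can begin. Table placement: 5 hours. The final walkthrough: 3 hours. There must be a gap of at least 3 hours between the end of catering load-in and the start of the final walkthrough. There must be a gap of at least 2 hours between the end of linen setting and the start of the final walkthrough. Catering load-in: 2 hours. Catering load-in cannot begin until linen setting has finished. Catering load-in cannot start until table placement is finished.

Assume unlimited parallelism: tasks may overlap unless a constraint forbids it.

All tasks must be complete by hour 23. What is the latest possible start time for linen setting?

The final walkthrough must finish by hour 23; it takes 3 hours, so it must start by 23 − 3 = hour 20.
Catering load-in feeds into the final walkthrough (must start by hour 20, minus 3-hour gap → hour 17); so catering load-in must finish by hour 17 and therefore start by hour 15.
Linen setting must finish in time for catering load-in (must start by hour 15); the final walkthrough (must start by hour 20, minus 2-hour gap → hour 18). The tightest is hour 15, so linen setting must start by 15 − 9 = hour 6.

6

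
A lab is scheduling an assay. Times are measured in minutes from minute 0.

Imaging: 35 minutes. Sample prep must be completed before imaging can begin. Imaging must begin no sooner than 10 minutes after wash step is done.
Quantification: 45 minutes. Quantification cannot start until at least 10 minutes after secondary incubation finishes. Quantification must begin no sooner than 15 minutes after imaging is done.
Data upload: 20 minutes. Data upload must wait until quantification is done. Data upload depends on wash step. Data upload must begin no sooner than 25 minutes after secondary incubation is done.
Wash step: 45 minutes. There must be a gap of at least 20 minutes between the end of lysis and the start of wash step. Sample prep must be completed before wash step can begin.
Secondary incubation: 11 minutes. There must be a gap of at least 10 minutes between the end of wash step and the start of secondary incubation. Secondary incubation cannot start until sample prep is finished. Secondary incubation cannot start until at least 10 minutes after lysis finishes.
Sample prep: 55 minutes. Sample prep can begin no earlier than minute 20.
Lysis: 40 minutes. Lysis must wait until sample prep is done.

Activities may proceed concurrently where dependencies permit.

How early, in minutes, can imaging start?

190

Sample prep waits on its own release at minute 20, so it starts at minute 20 and finishes at 20 + 55 = minute 75.
After sample prep (finishes minute 75), lysis can start at minute 75 and finishes at minute 115.
Wash step needs all of lysis (finishes minute 115, plus 20-minute gap → minute 135); sample prep (finishes minute 75). That puts its earliest start at minute 135; it finishes at 135 + 45 = minute 180.
Imaging waits on sample prep (finishes minute 75); wash step (finishes minute 180, plus 10-minute gap → minute 190). The latest of these is minute 190, which is the earliest imaging can start.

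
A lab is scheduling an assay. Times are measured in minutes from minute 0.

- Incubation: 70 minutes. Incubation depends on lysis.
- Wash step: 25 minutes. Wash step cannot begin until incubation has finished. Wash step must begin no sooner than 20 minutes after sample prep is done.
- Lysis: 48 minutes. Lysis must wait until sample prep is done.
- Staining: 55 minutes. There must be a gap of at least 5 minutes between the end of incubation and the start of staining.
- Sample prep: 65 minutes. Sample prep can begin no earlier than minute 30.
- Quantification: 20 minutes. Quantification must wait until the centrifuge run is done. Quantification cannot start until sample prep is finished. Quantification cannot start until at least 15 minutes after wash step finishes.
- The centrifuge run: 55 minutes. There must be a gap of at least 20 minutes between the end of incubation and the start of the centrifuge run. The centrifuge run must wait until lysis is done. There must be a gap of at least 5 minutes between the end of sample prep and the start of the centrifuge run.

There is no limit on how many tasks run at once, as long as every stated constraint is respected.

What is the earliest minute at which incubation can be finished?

After its own release at minute 30, sample prep can start at minute 30 and finishes at minute 95.
After sample prep (finishes minute 95), lysis can start at minute 95 and finishes at minute 143.
Incubation cannot begin until lysis (finishes minute 143). It runs from minute 143 to 143 + 70 = minute 213.

213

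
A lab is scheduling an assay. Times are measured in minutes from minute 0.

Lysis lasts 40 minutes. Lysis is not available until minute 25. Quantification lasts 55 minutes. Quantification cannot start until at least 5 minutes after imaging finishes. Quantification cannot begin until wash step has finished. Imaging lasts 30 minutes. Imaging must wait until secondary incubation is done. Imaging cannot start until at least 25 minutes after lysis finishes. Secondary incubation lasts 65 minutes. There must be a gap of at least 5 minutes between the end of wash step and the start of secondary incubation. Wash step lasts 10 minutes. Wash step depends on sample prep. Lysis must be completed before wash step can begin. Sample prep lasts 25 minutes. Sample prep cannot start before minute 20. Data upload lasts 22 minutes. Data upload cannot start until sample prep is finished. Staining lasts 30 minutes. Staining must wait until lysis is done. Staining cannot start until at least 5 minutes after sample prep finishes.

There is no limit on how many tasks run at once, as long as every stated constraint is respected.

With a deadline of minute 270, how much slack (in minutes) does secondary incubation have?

35

After its own release at minute 25, lysis can start at minute 25 and finishes at minute 65.
After its own release at minute 20, sample prep can start at minute 20 and finishes at minute 45.
Wash step cannot start until sample prep (finishes minute 45); lysis (finishes minute 65). The controlling bound is minute 65, so wash step finishes at 65 + 10 = minute 75.
After wash step (finishes minute 75, plus 5-minute gap → minute 80), secondary incubation can start at minute 80 and finishes at minute 145.

Working backward from the deadline:
Quantification has no dependents, so it just needs to finish by minute 270. Starting by 270 − 55 = minute 215 achieves that.
Imaging must finish before quantification (must start by minute 215, minus 5-minute gap → minute 210). With a 30-minute duration, imaging must start by 210 − 30 = minute 180.
Secondary incubation feeds into imaging (must start by minute 180); so secondary incubation must finish by minute 180 and therefore start by minute 115.
So secondary incubation can start as early as minute 80 and as late as minute 115, giving 115 − 80 = 35 minutes of slack.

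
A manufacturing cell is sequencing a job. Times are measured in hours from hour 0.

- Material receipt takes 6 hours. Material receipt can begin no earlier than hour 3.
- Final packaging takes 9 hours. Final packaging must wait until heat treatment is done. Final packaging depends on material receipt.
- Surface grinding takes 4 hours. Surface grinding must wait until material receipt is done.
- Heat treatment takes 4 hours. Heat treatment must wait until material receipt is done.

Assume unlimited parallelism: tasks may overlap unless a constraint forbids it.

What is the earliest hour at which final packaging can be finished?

22

After its own release at hour 3, material receipt can start at hour 3 and finishes at hour 9.
Heat treatment waits on material receipt (finishes hour 9), so it starts at hour 9 and finishes at 9 + 4 = hour 13.
For final packaging: heat treatment (finishes hour 13); material receipt (finishes hour 9). Taking the maximum gives a start of hour 13, and it finishes at 13 + 9 = hour 22.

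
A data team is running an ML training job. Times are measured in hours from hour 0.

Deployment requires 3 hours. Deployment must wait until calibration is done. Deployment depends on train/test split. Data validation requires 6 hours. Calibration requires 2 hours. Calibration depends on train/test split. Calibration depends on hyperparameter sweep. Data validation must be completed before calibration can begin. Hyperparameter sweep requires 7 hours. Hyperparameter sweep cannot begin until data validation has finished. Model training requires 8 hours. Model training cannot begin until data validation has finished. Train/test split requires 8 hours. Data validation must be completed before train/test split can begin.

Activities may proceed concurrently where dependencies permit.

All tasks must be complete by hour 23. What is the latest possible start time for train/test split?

10

Deployment must finish by hour 23; it takes 3 hours, so it must start by 23 − 3 = hour 20.
Calibration has to be done before deployment (must start by hour 20). That means finishing by hour 20, i.e. starting by 20 − 2 = hour 18.
Train/test split feeds calibration (must start by hour 18); deployment (must start by hour 20). Taking the minimum, train/test split must finish by hour 18 and start by 18 − 8 = hour 10.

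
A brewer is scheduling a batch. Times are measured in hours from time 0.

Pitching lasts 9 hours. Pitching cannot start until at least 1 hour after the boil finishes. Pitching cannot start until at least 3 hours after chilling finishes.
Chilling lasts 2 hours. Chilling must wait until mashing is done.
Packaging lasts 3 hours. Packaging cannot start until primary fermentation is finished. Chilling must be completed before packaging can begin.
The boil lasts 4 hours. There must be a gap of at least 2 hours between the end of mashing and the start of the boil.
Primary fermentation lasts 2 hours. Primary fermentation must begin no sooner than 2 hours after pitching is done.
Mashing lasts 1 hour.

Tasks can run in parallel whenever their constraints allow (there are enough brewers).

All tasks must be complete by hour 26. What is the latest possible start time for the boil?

5

Packaging has no dependents, so it just needs to finish by hour 26. Starting by 26 − 3 = hour 23 achieves that.
Primary fermentation has to be done before packaging (must start by hour 23). That means finishing by hour 23, i.e. starting by 23 − 2 = hour 21.
Pitching has to be done before primary fermentation (must start by hour 21, minus 2-hour gap → hour 19). That means finishing by hour 19, i.e. starting by 19 − 9 = hour 10.
The boil must finish before pitching (must start by hour 10, minus 1-hour gap → hour 9). With a 4-hour duration, the boil must start by 9 − 4 = hour 5.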